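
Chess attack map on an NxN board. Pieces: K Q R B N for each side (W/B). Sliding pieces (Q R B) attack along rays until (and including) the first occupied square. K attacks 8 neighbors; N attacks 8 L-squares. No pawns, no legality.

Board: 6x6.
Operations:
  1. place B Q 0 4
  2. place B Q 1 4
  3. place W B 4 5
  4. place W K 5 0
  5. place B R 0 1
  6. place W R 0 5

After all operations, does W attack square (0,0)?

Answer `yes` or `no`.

Answer: no

Derivation:
Op 1: place BQ@(0,4)
Op 2: place BQ@(1,4)
Op 3: place WB@(4,5)
Op 4: place WK@(5,0)
Op 5: place BR@(0,1)
Op 6: place WR@(0,5)
Per-piece attacks for W:
  WR@(0,5): attacks (0,4) (1,5) (2,5) (3,5) (4,5) [ray(0,-1) blocked at (0,4); ray(1,0) blocked at (4,5)]
  WB@(4,5): attacks (5,4) (3,4) (2,3) (1,2) (0,1) [ray(-1,-1) blocked at (0,1)]
  WK@(5,0): attacks (5,1) (4,0) (4,1)
W attacks (0,0): no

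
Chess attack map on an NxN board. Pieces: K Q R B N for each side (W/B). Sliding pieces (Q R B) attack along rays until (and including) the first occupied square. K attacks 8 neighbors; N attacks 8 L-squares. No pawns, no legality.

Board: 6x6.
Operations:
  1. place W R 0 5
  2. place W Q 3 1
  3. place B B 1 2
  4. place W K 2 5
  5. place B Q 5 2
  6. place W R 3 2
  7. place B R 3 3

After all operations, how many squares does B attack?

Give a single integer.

Answer: 19

Derivation:
Op 1: place WR@(0,5)
Op 2: place WQ@(3,1)
Op 3: place BB@(1,2)
Op 4: place WK@(2,5)
Op 5: place BQ@(5,2)
Op 6: place WR@(3,2)
Op 7: place BR@(3,3)
Per-piece attacks for B:
  BB@(1,2): attacks (2,3) (3,4) (4,5) (2,1) (3,0) (0,3) (0,1)
  BR@(3,3): attacks (3,4) (3,5) (3,2) (4,3) (5,3) (2,3) (1,3) (0,3) [ray(0,-1) blocked at (3,2)]
  BQ@(5,2): attacks (5,3) (5,4) (5,5) (5,1) (5,0) (4,2) (3,2) (4,3) (3,4) (2,5) (4,1) (3,0) [ray(-1,0) blocked at (3,2); ray(-1,1) blocked at (2,5)]
Union (19 distinct): (0,1) (0,3) (1,3) (2,1) (2,3) (2,5) (3,0) (3,2) (3,4) (3,5) (4,1) (4,2) (4,3) (4,5) (5,0) (5,1) (5,3) (5,4) (5,5)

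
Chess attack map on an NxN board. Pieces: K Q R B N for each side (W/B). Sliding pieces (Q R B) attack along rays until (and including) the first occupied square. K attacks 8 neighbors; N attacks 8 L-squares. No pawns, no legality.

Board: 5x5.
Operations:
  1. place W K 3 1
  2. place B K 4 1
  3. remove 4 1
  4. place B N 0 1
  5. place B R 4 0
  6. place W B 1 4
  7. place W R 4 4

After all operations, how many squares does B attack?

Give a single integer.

Answer: 10

Derivation:
Op 1: place WK@(3,1)
Op 2: place BK@(4,1)
Op 3: remove (4,1)
Op 4: place BN@(0,1)
Op 5: place BR@(4,0)
Op 6: place WB@(1,4)
Op 7: place WR@(4,4)
Per-piece attacks for B:
  BN@(0,1): attacks (1,3) (2,2) (2,0)
  BR@(4,0): attacks (4,1) (4,2) (4,3) (4,4) (3,0) (2,0) (1,0) (0,0) [ray(0,1) blocked at (4,4)]
Union (10 distinct): (0,0) (1,0) (1,3) (2,0) (2,2) (3,0) (4,1) (4,2) (4,3) (4,4)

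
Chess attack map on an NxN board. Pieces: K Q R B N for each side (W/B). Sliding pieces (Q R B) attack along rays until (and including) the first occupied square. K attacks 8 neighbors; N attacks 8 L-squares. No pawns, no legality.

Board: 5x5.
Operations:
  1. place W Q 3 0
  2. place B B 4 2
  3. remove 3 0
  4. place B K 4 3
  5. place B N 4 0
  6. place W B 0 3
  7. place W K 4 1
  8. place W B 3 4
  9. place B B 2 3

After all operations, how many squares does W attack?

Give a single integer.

Answer: 10

Derivation:
Op 1: place WQ@(3,0)
Op 2: place BB@(4,2)
Op 3: remove (3,0)
Op 4: place BK@(4,3)
Op 5: place BN@(4,0)
Op 6: place WB@(0,3)
Op 7: place WK@(4,1)
Op 8: place WB@(3,4)
Op 9: place BB@(2,3)
Per-piece attacks for W:
  WB@(0,3): attacks (1,4) (1,2) (2,1) (3,0)
  WB@(3,4): attacks (4,3) (2,3) [ray(1,-1) blocked at (4,3); ray(-1,-1) blocked at (2,3)]
  WK@(4,1): attacks (4,2) (4,0) (3,1) (3,2) (3,0)
Union (10 distinct): (1,2) (1,4) (2,1) (2,3) (3,0) (3,1) (3,2) (4,0) (4,2) (4,3)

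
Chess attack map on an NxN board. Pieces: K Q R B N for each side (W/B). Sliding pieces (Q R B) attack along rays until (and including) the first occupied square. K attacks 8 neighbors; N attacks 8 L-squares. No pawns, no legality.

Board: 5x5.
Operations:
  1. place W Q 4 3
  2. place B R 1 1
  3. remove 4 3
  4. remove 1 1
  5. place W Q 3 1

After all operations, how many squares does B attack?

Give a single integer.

Answer: 0

Derivation:
Op 1: place WQ@(4,3)
Op 2: place BR@(1,1)
Op 3: remove (4,3)
Op 4: remove (1,1)
Op 5: place WQ@(3,1)
Per-piece attacks for B:
Union (0 distinct): (none)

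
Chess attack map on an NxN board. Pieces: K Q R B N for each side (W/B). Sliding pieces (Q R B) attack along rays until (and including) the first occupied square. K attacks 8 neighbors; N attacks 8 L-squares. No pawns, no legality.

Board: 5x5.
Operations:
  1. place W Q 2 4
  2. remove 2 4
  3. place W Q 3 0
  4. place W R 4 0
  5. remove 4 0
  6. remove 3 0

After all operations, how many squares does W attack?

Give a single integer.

Op 1: place WQ@(2,4)
Op 2: remove (2,4)
Op 3: place WQ@(3,0)
Op 4: place WR@(4,0)
Op 5: remove (4,0)
Op 6: remove (3,0)
Per-piece attacks for W:
Union (0 distinct): (none)

Answer: 0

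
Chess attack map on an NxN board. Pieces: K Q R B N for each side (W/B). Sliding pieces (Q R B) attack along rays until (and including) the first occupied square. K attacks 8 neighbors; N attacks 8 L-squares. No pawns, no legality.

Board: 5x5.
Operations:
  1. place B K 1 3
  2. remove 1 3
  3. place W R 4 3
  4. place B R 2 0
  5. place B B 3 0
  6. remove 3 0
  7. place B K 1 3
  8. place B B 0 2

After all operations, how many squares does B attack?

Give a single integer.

Op 1: place BK@(1,3)
Op 2: remove (1,3)
Op 3: place WR@(4,3)
Op 4: place BR@(2,0)
Op 5: place BB@(3,0)
Op 6: remove (3,0)
Op 7: place BK@(1,3)
Op 8: place BB@(0,2)
Per-piece attacks for B:
  BB@(0,2): attacks (1,3) (1,1) (2,0) [ray(1,1) blocked at (1,3); ray(1,-1) blocked at (2,0)]
  BK@(1,3): attacks (1,4) (1,2) (2,3) (0,3) (2,4) (2,2) (0,4) (0,2)
  BR@(2,0): attacks (2,1) (2,2) (2,3) (2,4) (3,0) (4,0) (1,0) (0,0)
Union (16 distinct): (0,0) (0,2) (0,3) (0,4) (1,0) (1,1) (1,2) (1,3) (1,4) (2,0) (2,1) (2,2) (2,3) (2,4) (3,0) (4,0)

Answer: 16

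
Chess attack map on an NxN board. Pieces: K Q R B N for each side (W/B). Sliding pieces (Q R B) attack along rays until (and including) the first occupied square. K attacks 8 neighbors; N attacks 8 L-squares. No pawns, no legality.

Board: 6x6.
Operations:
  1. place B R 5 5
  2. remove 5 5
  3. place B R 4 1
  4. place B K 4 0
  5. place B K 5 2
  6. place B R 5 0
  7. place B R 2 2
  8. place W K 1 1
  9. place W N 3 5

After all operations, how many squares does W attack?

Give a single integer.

Answer: 12

Derivation:
Op 1: place BR@(5,5)
Op 2: remove (5,5)
Op 3: place BR@(4,1)
Op 4: place BK@(4,0)
Op 5: place BK@(5,2)
Op 6: place BR@(5,0)
Op 7: place BR@(2,2)
Op 8: place WK@(1,1)
Op 9: place WN@(3,5)
Per-piece attacks for W:
  WK@(1,1): attacks (1,2) (1,0) (2,1) (0,1) (2,2) (2,0) (0,2) (0,0)
  WN@(3,5): attacks (4,3) (5,4) (2,3) (1,4)
Union (12 distinct): (0,0) (0,1) (0,2) (1,0) (1,2) (1,4) (2,0) (2,1) (2,2) (2,3) (4,3) (5,4)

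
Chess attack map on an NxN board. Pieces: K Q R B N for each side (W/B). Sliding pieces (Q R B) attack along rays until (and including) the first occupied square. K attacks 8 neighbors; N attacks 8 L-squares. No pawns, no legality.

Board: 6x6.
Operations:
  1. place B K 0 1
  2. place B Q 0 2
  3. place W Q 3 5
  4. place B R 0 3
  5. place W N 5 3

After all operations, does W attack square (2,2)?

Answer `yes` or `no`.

Answer: no

Derivation:
Op 1: place BK@(0,1)
Op 2: place BQ@(0,2)
Op 3: place WQ@(3,5)
Op 4: place BR@(0,3)
Op 5: place WN@(5,3)
Per-piece attacks for W:
  WQ@(3,5): attacks (3,4) (3,3) (3,2) (3,1) (3,0) (4,5) (5,5) (2,5) (1,5) (0,5) (4,4) (5,3) (2,4) (1,3) (0,2) [ray(1,-1) blocked at (5,3); ray(-1,-1) blocked at (0,2)]
  WN@(5,3): attacks (4,5) (3,4) (4,1) (3,2)
W attacks (2,2): no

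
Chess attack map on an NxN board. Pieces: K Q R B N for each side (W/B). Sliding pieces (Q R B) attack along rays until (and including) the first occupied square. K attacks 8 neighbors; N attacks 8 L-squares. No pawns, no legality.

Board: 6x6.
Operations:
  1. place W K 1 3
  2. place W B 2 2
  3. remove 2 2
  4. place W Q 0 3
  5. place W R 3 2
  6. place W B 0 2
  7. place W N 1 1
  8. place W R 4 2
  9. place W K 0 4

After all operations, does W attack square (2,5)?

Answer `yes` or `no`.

Op 1: place WK@(1,3)
Op 2: place WB@(2,2)
Op 3: remove (2,2)
Op 4: place WQ@(0,3)
Op 5: place WR@(3,2)
Op 6: place WB@(0,2)
Op 7: place WN@(1,1)
Op 8: place WR@(4,2)
Op 9: place WK@(0,4)
Per-piece attacks for W:
  WB@(0,2): attacks (1,3) (1,1) [ray(1,1) blocked at (1,3); ray(1,-1) blocked at (1,1)]
  WQ@(0,3): attacks (0,4) (0,2) (1,3) (1,4) (2,5) (1,2) (2,1) (3,0) [ray(0,1) blocked at (0,4); ray(0,-1) blocked at (0,2); ray(1,0) blocked at (1,3)]
  WK@(0,4): attacks (0,5) (0,3) (1,4) (1,5) (1,3)
  WN@(1,1): attacks (2,3) (3,2) (0,3) (3,0)
  WK@(1,3): attacks (1,4) (1,2) (2,3) (0,3) (2,4) (2,2) (0,4) (0,2)
  WR@(3,2): attacks (3,3) (3,4) (3,5) (3,1) (3,0) (4,2) (2,2) (1,2) (0,2) [ray(1,0) blocked at (4,2); ray(-1,0) blocked at (0,2)]
  WR@(4,2): attacks (4,3) (4,4) (4,5) (4,1) (4,0) (5,2) (3,2) [ray(-1,0) blocked at (3,2)]
W attacks (2,5): yes

Answer: yes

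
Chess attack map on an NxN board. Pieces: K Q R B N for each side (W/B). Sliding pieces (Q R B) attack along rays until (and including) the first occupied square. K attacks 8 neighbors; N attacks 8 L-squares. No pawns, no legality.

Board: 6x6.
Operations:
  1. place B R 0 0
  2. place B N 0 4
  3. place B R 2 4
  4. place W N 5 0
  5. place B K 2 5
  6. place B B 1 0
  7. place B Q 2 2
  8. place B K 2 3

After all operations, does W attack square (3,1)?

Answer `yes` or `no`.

Op 1: place BR@(0,0)
Op 2: place BN@(0,4)
Op 3: place BR@(2,4)
Op 4: place WN@(5,0)
Op 5: place BK@(2,5)
Op 6: place BB@(1,0)
Op 7: place BQ@(2,2)
Op 8: place BK@(2,3)
Per-piece attacks for W:
  WN@(5,0): attacks (4,2) (3,1)
W attacks (3,1): yes

Answer: yes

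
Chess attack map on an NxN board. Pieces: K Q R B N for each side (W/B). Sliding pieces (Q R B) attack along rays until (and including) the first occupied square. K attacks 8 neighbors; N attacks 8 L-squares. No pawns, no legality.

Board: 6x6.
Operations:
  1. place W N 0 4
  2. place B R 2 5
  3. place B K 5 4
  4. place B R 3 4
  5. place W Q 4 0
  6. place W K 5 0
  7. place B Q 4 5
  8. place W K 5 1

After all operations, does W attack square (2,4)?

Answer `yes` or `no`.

Answer: no

Derivation:
Op 1: place WN@(0,4)
Op 2: place BR@(2,5)
Op 3: place BK@(5,4)
Op 4: place BR@(3,4)
Op 5: place WQ@(4,0)
Op 6: place WK@(5,0)
Op 7: place BQ@(4,5)
Op 8: place WK@(5,1)
Per-piece attacks for W:
  WN@(0,4): attacks (2,5) (1,2) (2,3)
  WQ@(4,0): attacks (4,1) (4,2) (4,3) (4,4) (4,5) (5,0) (3,0) (2,0) (1,0) (0,0) (5,1) (3,1) (2,2) (1,3) (0,4) [ray(0,1) blocked at (4,5); ray(1,0) blocked at (5,0); ray(1,1) blocked at (5,1); ray(-1,1) blocked at (0,4)]
  WK@(5,0): attacks (5,1) (4,0) (4,1)
  WK@(5,1): attacks (5,2) (5,0) (4,1) (4,2) (4,0)
W attacks (2,4): no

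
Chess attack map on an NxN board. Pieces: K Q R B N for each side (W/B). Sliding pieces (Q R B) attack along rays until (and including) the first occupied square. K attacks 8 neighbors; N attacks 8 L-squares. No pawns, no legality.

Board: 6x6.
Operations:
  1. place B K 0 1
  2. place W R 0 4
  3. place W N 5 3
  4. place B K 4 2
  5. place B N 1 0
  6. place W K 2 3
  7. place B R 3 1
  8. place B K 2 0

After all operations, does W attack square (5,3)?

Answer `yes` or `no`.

Op 1: place BK@(0,1)
Op 2: place WR@(0,4)
Op 3: place WN@(5,3)
Op 4: place BK@(4,2)
Op 5: place BN@(1,0)
Op 6: place WK@(2,3)
Op 7: place BR@(3,1)
Op 8: place BK@(2,0)
Per-piece attacks for W:
  WR@(0,4): attacks (0,5) (0,3) (0,2) (0,1) (1,4) (2,4) (3,4) (4,4) (5,4) [ray(0,-1) blocked at (0,1)]
  WK@(2,3): attacks (2,4) (2,2) (3,3) (1,3) (3,4) (3,2) (1,4) (1,2)
  WN@(5,3): attacks (4,5) (3,4) (4,1) (3,2)
W attacks (5,3): no

Answer: no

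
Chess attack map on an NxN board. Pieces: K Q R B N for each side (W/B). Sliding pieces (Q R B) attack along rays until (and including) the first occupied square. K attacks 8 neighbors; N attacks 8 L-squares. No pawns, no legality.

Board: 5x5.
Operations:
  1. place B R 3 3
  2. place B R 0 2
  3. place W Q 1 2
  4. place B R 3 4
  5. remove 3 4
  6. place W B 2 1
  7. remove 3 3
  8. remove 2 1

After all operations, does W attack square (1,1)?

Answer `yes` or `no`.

Op 1: place BR@(3,3)
Op 2: place BR@(0,2)
Op 3: place WQ@(1,2)
Op 4: place BR@(3,4)
Op 5: remove (3,4)
Op 6: place WB@(2,1)
Op 7: remove (3,3)
Op 8: remove (2,1)
Per-piece attacks for W:
  WQ@(1,2): attacks (1,3) (1,4) (1,1) (1,0) (2,2) (3,2) (4,2) (0,2) (2,3) (3,4) (2,1) (3,0) (0,3) (0,1) [ray(-1,0) blocked at (0,2)]
W attacks (1,1): yes

Answer: yes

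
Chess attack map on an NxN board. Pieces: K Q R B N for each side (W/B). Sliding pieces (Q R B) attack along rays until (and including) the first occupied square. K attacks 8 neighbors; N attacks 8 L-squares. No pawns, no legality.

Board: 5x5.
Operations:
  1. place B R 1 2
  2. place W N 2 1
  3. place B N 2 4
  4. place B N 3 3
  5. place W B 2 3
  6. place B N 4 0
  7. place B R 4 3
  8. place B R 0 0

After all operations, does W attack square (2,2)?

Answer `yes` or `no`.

Op 1: place BR@(1,2)
Op 2: place WN@(2,1)
Op 3: place BN@(2,4)
Op 4: place BN@(3,3)
Op 5: place WB@(2,3)
Op 6: place BN@(4,0)
Op 7: place BR@(4,3)
Op 8: place BR@(0,0)
Per-piece attacks for W:
  WN@(2,1): attacks (3,3) (4,2) (1,3) (0,2) (4,0) (0,0)
  WB@(2,3): attacks (3,4) (3,2) (4,1) (1,4) (1,2) [ray(-1,-1) blocked at (1,2)]
W attacks (2,2): no

Answer: no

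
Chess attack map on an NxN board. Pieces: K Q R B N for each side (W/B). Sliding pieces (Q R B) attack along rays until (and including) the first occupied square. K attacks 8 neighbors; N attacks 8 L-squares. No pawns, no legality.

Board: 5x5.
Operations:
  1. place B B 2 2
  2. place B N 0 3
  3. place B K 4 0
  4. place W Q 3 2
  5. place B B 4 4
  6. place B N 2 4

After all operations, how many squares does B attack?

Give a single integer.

Op 1: place BB@(2,2)
Op 2: place BN@(0,3)
Op 3: place BK@(4,0)
Op 4: place WQ@(3,2)
Op 5: place BB@(4,4)
Op 6: place BN@(2,4)
Per-piece attacks for B:
  BN@(0,3): attacks (2,4) (1,1) (2,2)
  BB@(2,2): attacks (3,3) (4,4) (3,1) (4,0) (1,3) (0,4) (1,1) (0,0) [ray(1,1) blocked at (4,4); ray(1,-1) blocked at (4,0)]
  BN@(2,4): attacks (3,2) (4,3) (1,2) (0,3)
  BK@(4,0): attacks (4,1) (3,0) (3,1)
  BB@(4,4): attacks (3,3) (2,2) [ray(-1,-1) blocked at (2,2)]
Union (16 distinct): (0,0) (0,3) (0,4) (1,1) (1,2) (1,3) (2,2) (2,4) (3,0) (3,1) (3,2) (3,3) (4,0) (4,1) (4,3) (4,4)

Answer: 16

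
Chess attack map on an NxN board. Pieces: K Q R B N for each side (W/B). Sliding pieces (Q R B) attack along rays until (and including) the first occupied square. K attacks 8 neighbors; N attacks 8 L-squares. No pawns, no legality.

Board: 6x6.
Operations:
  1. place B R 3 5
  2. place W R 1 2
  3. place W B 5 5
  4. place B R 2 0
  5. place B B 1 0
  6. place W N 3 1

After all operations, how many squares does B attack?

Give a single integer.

Answer: 20

Derivation:
Op 1: place BR@(3,5)
Op 2: place WR@(1,2)
Op 3: place WB@(5,5)
Op 4: place BR@(2,0)
Op 5: place BB@(1,0)
Op 6: place WN@(3,1)
Per-piece attacks for B:
  BB@(1,0): attacks (2,1) (3,2) (4,3) (5,4) (0,1)
  BR@(2,0): attacks (2,1) (2,2) (2,3) (2,4) (2,5) (3,0) (4,0) (5,0) (1,0) [ray(-1,0) blocked at (1,0)]
  BR@(3,5): attacks (3,4) (3,3) (3,2) (3,1) (4,5) (5,5) (2,5) (1,5) (0,5) [ray(0,-1) blocked at (3,1); ray(1,0) blocked at (5,5)]
Union (20 distinct): (0,1) (0,5) (1,0) (1,5) (2,1) (2,2) (2,3) (2,4) (2,5) (3,0) (3,1) (3,2) (3,3) (3,4) (4,0) (4,3) (4,5) (5,0) (5,4) (5,5)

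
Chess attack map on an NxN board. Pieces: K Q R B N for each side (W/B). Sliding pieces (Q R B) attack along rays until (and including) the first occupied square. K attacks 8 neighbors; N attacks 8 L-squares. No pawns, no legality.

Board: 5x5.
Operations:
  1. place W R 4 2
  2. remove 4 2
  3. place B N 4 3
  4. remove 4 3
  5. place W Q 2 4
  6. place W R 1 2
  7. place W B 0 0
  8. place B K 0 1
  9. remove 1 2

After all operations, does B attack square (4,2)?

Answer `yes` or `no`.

Answer: no

Derivation:
Op 1: place WR@(4,2)
Op 2: remove (4,2)
Op 3: place BN@(4,3)
Op 4: remove (4,3)
Op 5: place WQ@(2,4)
Op 6: place WR@(1,2)
Op 7: place WB@(0,0)
Op 8: place BK@(0,1)
Op 9: remove (1,2)
Per-piece attacks for B:
  BK@(0,1): attacks (0,2) (0,0) (1,1) (1,2) (1,0)
B attacks (4,2): no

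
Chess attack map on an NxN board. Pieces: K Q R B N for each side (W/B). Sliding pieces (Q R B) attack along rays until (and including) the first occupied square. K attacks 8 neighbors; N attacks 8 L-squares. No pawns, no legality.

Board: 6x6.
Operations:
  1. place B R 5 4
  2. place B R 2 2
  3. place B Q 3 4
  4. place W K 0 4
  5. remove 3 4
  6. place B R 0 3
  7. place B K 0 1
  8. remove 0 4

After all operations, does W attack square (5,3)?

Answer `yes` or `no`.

Answer: no

Derivation:
Op 1: place BR@(5,4)
Op 2: place BR@(2,2)
Op 3: place BQ@(3,4)
Op 4: place WK@(0,4)
Op 5: remove (3,4)
Op 6: place BR@(0,3)
Op 7: place BK@(0,1)
Op 8: remove (0,4)
Per-piece attacks for W:
W attacks (5,3): no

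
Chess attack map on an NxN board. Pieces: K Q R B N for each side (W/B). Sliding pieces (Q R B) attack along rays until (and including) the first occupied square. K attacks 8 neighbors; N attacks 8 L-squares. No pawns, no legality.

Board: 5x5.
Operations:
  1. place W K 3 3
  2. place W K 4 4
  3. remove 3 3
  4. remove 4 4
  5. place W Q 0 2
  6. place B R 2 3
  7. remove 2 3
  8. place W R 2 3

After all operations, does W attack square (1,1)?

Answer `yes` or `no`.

Op 1: place WK@(3,3)
Op 2: place WK@(4,4)
Op 3: remove (3,3)
Op 4: remove (4,4)
Op 5: place WQ@(0,2)
Op 6: place BR@(2,3)
Op 7: remove (2,3)
Op 8: place WR@(2,3)
Per-piece attacks for W:
  WQ@(0,2): attacks (0,3) (0,4) (0,1) (0,0) (1,2) (2,2) (3,2) (4,2) (1,3) (2,4) (1,1) (2,0)
  WR@(2,3): attacks (2,4) (2,2) (2,1) (2,0) (3,3) (4,3) (1,3) (0,3)
W attacks (1,1): yes

Answer: yes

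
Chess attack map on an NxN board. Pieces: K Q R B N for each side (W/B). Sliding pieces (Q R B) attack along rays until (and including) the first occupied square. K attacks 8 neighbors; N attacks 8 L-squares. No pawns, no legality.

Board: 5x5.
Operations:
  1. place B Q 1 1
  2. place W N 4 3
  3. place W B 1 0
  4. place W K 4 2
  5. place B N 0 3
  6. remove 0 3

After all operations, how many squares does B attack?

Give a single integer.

Op 1: place BQ@(1,1)
Op 2: place WN@(4,3)
Op 3: place WB@(1,0)
Op 4: place WK@(4,2)
Op 5: place BN@(0,3)
Op 6: remove (0,3)
Per-piece attacks for B:
  BQ@(1,1): attacks (1,2) (1,3) (1,4) (1,0) (2,1) (3,1) (4,1) (0,1) (2,2) (3,3) (4,4) (2,0) (0,2) (0,0) [ray(0,-1) blocked at (1,0)]
Union (14 distinct): (0,0) (0,1) (0,2) (1,0) (1,2) (1,3) (1,4) (2,0) (2,1) (2,2) (3,1) (3,3) (4,1) (4,4)

Answer: 14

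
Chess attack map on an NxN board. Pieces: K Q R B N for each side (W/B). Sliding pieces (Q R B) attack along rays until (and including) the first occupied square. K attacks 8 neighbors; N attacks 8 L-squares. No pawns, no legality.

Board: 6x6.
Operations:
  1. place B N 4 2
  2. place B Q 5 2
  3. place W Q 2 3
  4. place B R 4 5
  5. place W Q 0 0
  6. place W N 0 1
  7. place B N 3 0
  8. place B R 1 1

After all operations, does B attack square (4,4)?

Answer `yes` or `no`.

Answer: yes

Derivation:
Op 1: place BN@(4,2)
Op 2: place BQ@(5,2)
Op 3: place WQ@(2,3)
Op 4: place BR@(4,5)
Op 5: place WQ@(0,0)
Op 6: place WN@(0,1)
Op 7: place BN@(3,0)
Op 8: place BR@(1,1)
Per-piece attacks for B:
  BR@(1,1): attacks (1,2) (1,3) (1,4) (1,5) (1,0) (2,1) (3,1) (4,1) (5,1) (0,1) [ray(-1,0) blocked at (0,1)]
  BN@(3,0): attacks (4,2) (5,1) (2,2) (1,1)
  BN@(4,2): attacks (5,4) (3,4) (2,3) (5,0) (3,0) (2,1)
  BR@(4,5): attacks (4,4) (4,3) (4,2) (5,5) (3,5) (2,5) (1,5) (0,5) [ray(0,-1) blocked at (4,2)]
  BQ@(5,2): attacks (5,3) (5,4) (5,5) (5,1) (5,0) (4,2) (4,3) (3,4) (2,5) (4,1) (3,0) [ray(-1,0) blocked at (4,2); ray(-1,-1) blocked at (3,0)]
B attacks (4,4): yes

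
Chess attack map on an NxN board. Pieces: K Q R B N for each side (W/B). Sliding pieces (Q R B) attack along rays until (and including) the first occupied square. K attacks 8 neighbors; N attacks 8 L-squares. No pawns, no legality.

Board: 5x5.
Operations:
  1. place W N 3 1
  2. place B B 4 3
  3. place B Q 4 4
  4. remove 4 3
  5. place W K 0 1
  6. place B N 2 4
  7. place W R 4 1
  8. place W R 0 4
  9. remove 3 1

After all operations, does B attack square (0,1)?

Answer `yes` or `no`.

Answer: no

Derivation:
Op 1: place WN@(3,1)
Op 2: place BB@(4,3)
Op 3: place BQ@(4,4)
Op 4: remove (4,3)
Op 5: place WK@(0,1)
Op 6: place BN@(2,4)
Op 7: place WR@(4,1)
Op 8: place WR@(0,4)
Op 9: remove (3,1)
Per-piece attacks for B:
  BN@(2,4): attacks (3,2) (4,3) (1,2) (0,3)
  BQ@(4,4): attacks (4,3) (4,2) (4,1) (3,4) (2,4) (3,3) (2,2) (1,1) (0,0) [ray(0,-1) blocked at (4,1); ray(-1,0) blocked at (2,4)]
B attacks (0,1): no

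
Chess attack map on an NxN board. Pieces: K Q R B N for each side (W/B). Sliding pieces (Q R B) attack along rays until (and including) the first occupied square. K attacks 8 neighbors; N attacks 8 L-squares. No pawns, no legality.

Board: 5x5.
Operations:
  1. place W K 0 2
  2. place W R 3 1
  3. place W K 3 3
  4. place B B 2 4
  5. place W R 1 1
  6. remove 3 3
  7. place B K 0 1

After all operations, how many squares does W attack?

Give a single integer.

Op 1: place WK@(0,2)
Op 2: place WR@(3,1)
Op 3: place WK@(3,3)
Op 4: place BB@(2,4)
Op 5: place WR@(1,1)
Op 6: remove (3,3)
Op 7: place BK@(0,1)
Per-piece attacks for W:
  WK@(0,2): attacks (0,3) (0,1) (1,2) (1,3) (1,1)
  WR@(1,1): attacks (1,2) (1,3) (1,4) (1,0) (2,1) (3,1) (0,1) [ray(1,0) blocked at (3,1); ray(-1,0) blocked at (0,1)]
  WR@(3,1): attacks (3,2) (3,3) (3,4) (3,0) (4,1) (2,1) (1,1) [ray(-1,0) blocked at (1,1)]
Union (14 distinct): (0,1) (0,3) (1,0) (1,1) (1,2) (1,3) (1,4) (2,1) (3,0) (3,1) (3,2) (3,3) (3,4) (4,1)

Answer: 14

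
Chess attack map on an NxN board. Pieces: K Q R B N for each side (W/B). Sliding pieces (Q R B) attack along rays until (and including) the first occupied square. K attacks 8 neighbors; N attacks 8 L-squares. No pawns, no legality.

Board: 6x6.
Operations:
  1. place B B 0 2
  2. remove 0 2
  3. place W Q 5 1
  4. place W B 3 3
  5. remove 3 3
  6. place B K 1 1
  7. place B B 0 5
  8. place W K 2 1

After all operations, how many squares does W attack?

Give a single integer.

Op 1: place BB@(0,2)
Op 2: remove (0,2)
Op 3: place WQ@(5,1)
Op 4: place WB@(3,3)
Op 5: remove (3,3)
Op 6: place BK@(1,1)
Op 7: place BB@(0,5)
Op 8: place WK@(2,1)
Per-piece attacks for W:
  WK@(2,1): attacks (2,2) (2,0) (3,1) (1,1) (3,2) (3,0) (1,2) (1,0)
  WQ@(5,1): attacks (5,2) (5,3) (5,4) (5,5) (5,0) (4,1) (3,1) (2,1) (4,2) (3,3) (2,4) (1,5) (4,0) [ray(-1,0) blocked at (2,1)]
Union (20 distinct): (1,0) (1,1) (1,2) (1,5) (2,0) (2,1) (2,2) (2,4) (3,0) (3,1) (3,2) (3,3) (4,0) (4,1) (4,2) (5,0) (5,2) (5,3) (5,4) (5,5)

Answer: 20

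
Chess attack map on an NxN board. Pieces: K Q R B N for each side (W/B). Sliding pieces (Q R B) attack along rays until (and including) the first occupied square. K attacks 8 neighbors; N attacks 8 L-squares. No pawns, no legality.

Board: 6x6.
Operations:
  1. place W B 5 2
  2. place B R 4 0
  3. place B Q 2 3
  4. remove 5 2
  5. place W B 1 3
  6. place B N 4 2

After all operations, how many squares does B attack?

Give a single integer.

Answer: 24

Derivation:
Op 1: place WB@(5,2)
Op 2: place BR@(4,0)
Op 3: place BQ@(2,3)
Op 4: remove (5,2)
Op 5: place WB@(1,3)
Op 6: place BN@(4,2)
Per-piece attacks for B:
  BQ@(2,3): attacks (2,4) (2,5) (2,2) (2,1) (2,0) (3,3) (4,3) (5,3) (1,3) (3,4) (4,5) (3,2) (4,1) (5,0) (1,4) (0,5) (1,2) (0,1) [ray(-1,0) blocked at (1,3)]
  BR@(4,0): attacks (4,1) (4,2) (5,0) (3,0) (2,0) (1,0) (0,0) [ray(0,1) blocked at (4,2)]
  BN@(4,2): attacks (5,4) (3,4) (2,3) (5,0) (3,0) (2,1)
Union (24 distinct): (0,0) (0,1) (0,5) (1,0) (1,2) (1,3) (1,4) (2,0) (2,1) (2,2) (2,3) (2,4) (2,5) (3,0) (3,2) (3,3) (3,4) (4,1) (4,2) (4,3) (4,5) (5,0) (5,3) (5,4)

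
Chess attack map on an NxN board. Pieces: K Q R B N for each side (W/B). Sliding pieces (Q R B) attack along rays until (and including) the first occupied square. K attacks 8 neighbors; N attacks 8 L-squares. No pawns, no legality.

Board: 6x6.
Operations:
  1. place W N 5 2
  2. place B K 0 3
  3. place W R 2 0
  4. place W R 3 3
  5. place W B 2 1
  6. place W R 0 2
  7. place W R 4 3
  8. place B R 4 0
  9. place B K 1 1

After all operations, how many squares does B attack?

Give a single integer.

Answer: 16

Derivation:
Op 1: place WN@(5,2)
Op 2: place BK@(0,3)
Op 3: place WR@(2,0)
Op 4: place WR@(3,3)
Op 5: place WB@(2,1)
Op 6: place WR@(0,2)
Op 7: place WR@(4,3)
Op 8: place BR@(4,0)
Op 9: place BK@(1,1)
Per-piece attacks for B:
  BK@(0,3): attacks (0,4) (0,2) (1,3) (1,4) (1,2)
  BK@(1,1): attacks (1,2) (1,0) (2,1) (0,1) (2,2) (2,0) (0,2) (0,0)
  BR@(4,0): attacks (4,1) (4,2) (4,3) (5,0) (3,0) (2,0) [ray(0,1) blocked at (4,3); ray(-1,0) blocked at (2,0)]
Union (16 distinct): (0,0) (0,1) (0,2) (0,4) (1,0) (1,2) (1,3) (1,4) (2,0) (2,1) (2,2) (3,0) (4,1) (4,2) (4,3) (5,0)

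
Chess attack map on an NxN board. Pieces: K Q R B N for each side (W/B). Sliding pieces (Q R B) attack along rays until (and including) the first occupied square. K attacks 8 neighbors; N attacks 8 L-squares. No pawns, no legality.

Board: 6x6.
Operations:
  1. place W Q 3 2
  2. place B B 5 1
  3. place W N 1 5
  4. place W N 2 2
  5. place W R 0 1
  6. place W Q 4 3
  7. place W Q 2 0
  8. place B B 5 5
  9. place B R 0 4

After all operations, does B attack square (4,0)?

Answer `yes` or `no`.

Op 1: place WQ@(3,2)
Op 2: place BB@(5,1)
Op 3: place WN@(1,5)
Op 4: place WN@(2,2)
Op 5: place WR@(0,1)
Op 6: place WQ@(4,3)
Op 7: place WQ@(2,0)
Op 8: place BB@(5,5)
Op 9: place BR@(0,4)
Per-piece attacks for B:
  BR@(0,4): attacks (0,5) (0,3) (0,2) (0,1) (1,4) (2,4) (3,4) (4,4) (5,4) [ray(0,-1) blocked at (0,1)]
  BB@(5,1): attacks (4,2) (3,3) (2,4) (1,5) (4,0) [ray(-1,1) blocked at (1,5)]
  BB@(5,5): attacks (4,4) (3,3) (2,2) [ray(-1,-1) blocked at (2,2)]
B attacks (4,0): yes

Answer: yes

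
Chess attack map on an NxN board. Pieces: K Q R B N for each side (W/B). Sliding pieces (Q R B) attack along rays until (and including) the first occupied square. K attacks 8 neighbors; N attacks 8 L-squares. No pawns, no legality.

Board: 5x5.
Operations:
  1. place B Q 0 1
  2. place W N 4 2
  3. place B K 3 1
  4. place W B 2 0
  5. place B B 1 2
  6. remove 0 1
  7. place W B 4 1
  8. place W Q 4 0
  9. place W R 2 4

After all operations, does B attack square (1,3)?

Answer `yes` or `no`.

Op 1: place BQ@(0,1)
Op 2: place WN@(4,2)
Op 3: place BK@(3,1)
Op 4: place WB@(2,0)
Op 5: place BB@(1,2)
Op 6: remove (0,1)
Op 7: place WB@(4,1)
Op 8: place WQ@(4,0)
Op 9: place WR@(2,4)
Per-piece attacks for B:
  BB@(1,2): attacks (2,3) (3,4) (2,1) (3,0) (0,3) (0,1)
  BK@(3,1): attacks (3,2) (3,0) (4,1) (2,1) (4,2) (4,0) (2,2) (2,0)
B attacks (1,3): no

Answer: no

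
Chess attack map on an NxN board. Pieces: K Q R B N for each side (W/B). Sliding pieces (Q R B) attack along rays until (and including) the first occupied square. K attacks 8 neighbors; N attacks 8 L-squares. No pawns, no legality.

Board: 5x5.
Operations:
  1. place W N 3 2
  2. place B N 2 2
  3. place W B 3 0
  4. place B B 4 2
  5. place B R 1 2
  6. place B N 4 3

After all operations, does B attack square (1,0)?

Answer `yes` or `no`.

Op 1: place WN@(3,2)
Op 2: place BN@(2,2)
Op 3: place WB@(3,0)
Op 4: place BB@(4,2)
Op 5: place BR@(1,2)
Op 6: place BN@(4,3)
Per-piece attacks for B:
  BR@(1,2): attacks (1,3) (1,4) (1,1) (1,0) (2,2) (0,2) [ray(1,0) blocked at (2,2)]
  BN@(2,2): attacks (3,4) (4,3) (1,4) (0,3) (3,0) (4,1) (1,0) (0,1)
  BB@(4,2): attacks (3,3) (2,4) (3,1) (2,0)
  BN@(4,3): attacks (2,4) (3,1) (2,2)
B attacks (1,0): yes

Answer: yes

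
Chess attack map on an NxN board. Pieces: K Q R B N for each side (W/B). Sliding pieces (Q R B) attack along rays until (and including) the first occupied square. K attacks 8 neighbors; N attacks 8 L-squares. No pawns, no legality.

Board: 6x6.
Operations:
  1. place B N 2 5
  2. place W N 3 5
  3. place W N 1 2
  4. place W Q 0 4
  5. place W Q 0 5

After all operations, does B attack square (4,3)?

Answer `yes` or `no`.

Op 1: place BN@(2,5)
Op 2: place WN@(3,5)
Op 3: place WN@(1,2)
Op 4: place WQ@(0,4)
Op 5: place WQ@(0,5)
Per-piece attacks for B:
  BN@(2,5): attacks (3,3) (4,4) (1,3) (0,4)
B attacks (4,3): no

Answer: no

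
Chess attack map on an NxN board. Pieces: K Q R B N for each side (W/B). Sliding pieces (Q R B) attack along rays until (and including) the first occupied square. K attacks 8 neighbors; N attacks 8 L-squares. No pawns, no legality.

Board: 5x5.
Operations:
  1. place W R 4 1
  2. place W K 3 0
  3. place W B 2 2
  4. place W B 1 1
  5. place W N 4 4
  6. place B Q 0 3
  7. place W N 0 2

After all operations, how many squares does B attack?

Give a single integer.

Answer: 10

Derivation:
Op 1: place WR@(4,1)
Op 2: place WK@(3,0)
Op 3: place WB@(2,2)
Op 4: place WB@(1,1)
Op 5: place WN@(4,4)
Op 6: place BQ@(0,3)
Op 7: place WN@(0,2)
Per-piece attacks for B:
  BQ@(0,3): attacks (0,4) (0,2) (1,3) (2,3) (3,3) (4,3) (1,4) (1,2) (2,1) (3,0) [ray(0,-1) blocked at (0,2); ray(1,-1) blocked at (3,0)]
Union (10 distinct): (0,2) (0,4) (1,2) (1,3) (1,4) (2,1) (2,3) (3,0) (3,3) (4,3)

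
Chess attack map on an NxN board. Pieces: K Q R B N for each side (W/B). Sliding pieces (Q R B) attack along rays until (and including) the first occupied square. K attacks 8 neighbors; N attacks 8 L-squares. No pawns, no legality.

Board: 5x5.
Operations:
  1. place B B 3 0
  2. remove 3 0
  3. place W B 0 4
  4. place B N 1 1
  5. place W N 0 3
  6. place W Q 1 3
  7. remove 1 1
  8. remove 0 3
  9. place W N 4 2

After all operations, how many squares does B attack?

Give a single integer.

Op 1: place BB@(3,0)
Op 2: remove (3,0)
Op 3: place WB@(0,4)
Op 4: place BN@(1,1)
Op 5: place WN@(0,3)
Op 6: place WQ@(1,3)
Op 7: remove (1,1)
Op 8: remove (0,3)
Op 9: place WN@(4,2)
Per-piece attacks for B:
Union (0 distinct): (none)

Answer: 0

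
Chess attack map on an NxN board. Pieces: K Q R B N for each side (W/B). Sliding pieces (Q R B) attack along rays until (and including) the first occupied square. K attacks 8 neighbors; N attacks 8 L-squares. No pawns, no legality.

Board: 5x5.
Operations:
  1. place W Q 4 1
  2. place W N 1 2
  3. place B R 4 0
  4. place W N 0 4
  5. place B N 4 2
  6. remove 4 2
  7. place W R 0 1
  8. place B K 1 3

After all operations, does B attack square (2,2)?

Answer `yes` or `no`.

Op 1: place WQ@(4,1)
Op 2: place WN@(1,2)
Op 3: place BR@(4,0)
Op 4: place WN@(0,4)
Op 5: place BN@(4,2)
Op 6: remove (4,2)
Op 7: place WR@(0,1)
Op 8: place BK@(1,3)
Per-piece attacks for B:
  BK@(1,3): attacks (1,4) (1,2) (2,3) (0,3) (2,4) (2,2) (0,4) (0,2)
  BR@(4,0): attacks (4,1) (3,0) (2,0) (1,0) (0,0) [ray(0,1) blocked at (4,1)]
B attacks (2,2): yes

Answer: yes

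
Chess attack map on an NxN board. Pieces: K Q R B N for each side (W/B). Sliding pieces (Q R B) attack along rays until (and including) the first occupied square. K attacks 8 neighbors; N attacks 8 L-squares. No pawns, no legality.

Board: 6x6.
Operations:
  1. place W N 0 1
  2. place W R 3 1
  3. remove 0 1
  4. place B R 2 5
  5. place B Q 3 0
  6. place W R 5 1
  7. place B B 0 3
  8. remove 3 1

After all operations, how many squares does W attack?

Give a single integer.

Op 1: place WN@(0,1)
Op 2: place WR@(3,1)
Op 3: remove (0,1)
Op 4: place BR@(2,5)
Op 5: place BQ@(3,0)
Op 6: place WR@(5,1)
Op 7: place BB@(0,3)
Op 8: remove (3,1)
Per-piece attacks for W:
  WR@(5,1): attacks (5,2) (5,3) (5,4) (5,5) (5,0) (4,1) (3,1) (2,1) (1,1) (0,1)
Union (10 distinct): (0,1) (1,1) (2,1) (3,1) (4,1) (5,0) (5,2) (5,3) (5,4) (5,5)

Answer: 10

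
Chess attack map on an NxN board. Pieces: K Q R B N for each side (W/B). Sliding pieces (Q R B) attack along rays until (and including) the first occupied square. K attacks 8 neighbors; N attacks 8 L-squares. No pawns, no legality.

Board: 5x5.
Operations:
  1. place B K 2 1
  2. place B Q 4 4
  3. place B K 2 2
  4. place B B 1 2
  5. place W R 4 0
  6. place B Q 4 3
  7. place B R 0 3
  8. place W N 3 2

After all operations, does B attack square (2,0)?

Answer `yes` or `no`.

Op 1: place BK@(2,1)
Op 2: place BQ@(4,4)
Op 3: place BK@(2,2)
Op 4: place BB@(1,2)
Op 5: place WR@(4,0)
Op 6: place BQ@(4,3)
Op 7: place BR@(0,3)
Op 8: place WN@(3,2)
Per-piece attacks for B:
  BR@(0,3): attacks (0,4) (0,2) (0,1) (0,0) (1,3) (2,3) (3,3) (4,3) [ray(1,0) blocked at (4,3)]
  BB@(1,2): attacks (2,3) (3,4) (2,1) (0,3) (0,1) [ray(1,-1) blocked at (2,1); ray(-1,1) blocked at (0,3)]
  BK@(2,1): attacks (2,2) (2,0) (3,1) (1,1) (3,2) (3,0) (1,2) (1,0)
  BK@(2,2): attacks (2,3) (2,1) (3,2) (1,2) (3,3) (3,1) (1,3) (1,1)
  BQ@(4,3): attacks (4,4) (4,2) (4,1) (4,0) (3,3) (2,3) (1,3) (0,3) (3,4) (3,2) [ray(0,1) blocked at (4,4); ray(0,-1) blocked at (4,0); ray(-1,0) blocked at (0,3); ray(-1,-1) blocked at (3,2)]
  BQ@(4,4): attacks (4,3) (3,4) (2,4) (1,4) (0,4) (3,3) (2,2) [ray(0,-1) blocked at (4,3); ray(-1,-1) blocked at (2,2)]
B attacks (2,0): yes

Answer: yes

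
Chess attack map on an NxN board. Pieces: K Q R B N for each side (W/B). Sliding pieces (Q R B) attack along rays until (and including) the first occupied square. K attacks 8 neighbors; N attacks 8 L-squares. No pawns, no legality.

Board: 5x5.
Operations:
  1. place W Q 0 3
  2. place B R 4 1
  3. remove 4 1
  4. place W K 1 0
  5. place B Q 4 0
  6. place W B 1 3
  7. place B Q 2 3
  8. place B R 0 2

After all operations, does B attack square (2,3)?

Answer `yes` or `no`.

Op 1: place WQ@(0,3)
Op 2: place BR@(4,1)
Op 3: remove (4,1)
Op 4: place WK@(1,0)
Op 5: place BQ@(4,0)
Op 6: place WB@(1,3)
Op 7: place BQ@(2,3)
Op 8: place BR@(0,2)
Per-piece attacks for B:
  BR@(0,2): attacks (0,3) (0,1) (0,0) (1,2) (2,2) (3,2) (4,2) [ray(0,1) blocked at (0,3)]
  BQ@(2,3): attacks (2,4) (2,2) (2,1) (2,0) (3,3) (4,3) (1,3) (3,4) (3,2) (4,1) (1,4) (1,2) (0,1) [ray(-1,0) blocked at (1,3)]
  BQ@(4,0): attacks (4,1) (4,2) (4,3) (4,4) (3,0) (2,0) (1,0) (3,1) (2,2) (1,3) [ray(-1,0) blocked at (1,0); ray(-1,1) blocked at (1,3)]
B attacks (2,3): no

Answer: no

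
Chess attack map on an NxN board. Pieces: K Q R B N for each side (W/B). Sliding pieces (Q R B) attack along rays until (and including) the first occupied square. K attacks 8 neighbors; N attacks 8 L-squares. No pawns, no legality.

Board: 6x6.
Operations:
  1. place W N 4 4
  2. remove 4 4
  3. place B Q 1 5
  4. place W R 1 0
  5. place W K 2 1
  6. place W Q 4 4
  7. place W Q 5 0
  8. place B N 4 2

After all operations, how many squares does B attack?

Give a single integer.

Op 1: place WN@(4,4)
Op 2: remove (4,4)
Op 3: place BQ@(1,5)
Op 4: place WR@(1,0)
Op 5: place WK@(2,1)
Op 6: place WQ@(4,4)
Op 7: place WQ@(5,0)
Op 8: place BN@(4,2)
Per-piece attacks for B:
  BQ@(1,5): attacks (1,4) (1,3) (1,2) (1,1) (1,0) (2,5) (3,5) (4,5) (5,5) (0,5) (2,4) (3,3) (4,2) (0,4) [ray(0,-1) blocked at (1,0); ray(1,-1) blocked at (4,2)]
  BN@(4,2): attacks (5,4) (3,4) (2,3) (5,0) (3,0) (2,1)
Union (20 distinct): (0,4) (0,5) (1,0) (1,1) (1,2) (1,3) (1,4) (2,1) (2,3) (2,4) (2,5) (3,0) (3,3) (3,4) (3,5) (4,2) (4,5) (5,0) (5,4) (5,5)

Answer: 20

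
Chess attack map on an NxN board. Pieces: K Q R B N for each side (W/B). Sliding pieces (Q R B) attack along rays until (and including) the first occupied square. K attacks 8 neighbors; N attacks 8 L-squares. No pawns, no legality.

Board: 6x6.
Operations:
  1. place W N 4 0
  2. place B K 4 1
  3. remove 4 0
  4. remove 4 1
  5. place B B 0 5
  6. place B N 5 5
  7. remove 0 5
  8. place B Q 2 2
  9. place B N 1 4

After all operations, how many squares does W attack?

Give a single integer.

Answer: 0

Derivation:
Op 1: place WN@(4,0)
Op 2: place BK@(4,1)
Op 3: remove (4,0)
Op 4: remove (4,1)
Op 5: place BB@(0,5)
Op 6: place BN@(5,5)
Op 7: remove (0,5)
Op 8: place BQ@(2,2)
Op 9: place BN@(1,4)
Per-piece attacks for W:
Union (0 distinct): (none)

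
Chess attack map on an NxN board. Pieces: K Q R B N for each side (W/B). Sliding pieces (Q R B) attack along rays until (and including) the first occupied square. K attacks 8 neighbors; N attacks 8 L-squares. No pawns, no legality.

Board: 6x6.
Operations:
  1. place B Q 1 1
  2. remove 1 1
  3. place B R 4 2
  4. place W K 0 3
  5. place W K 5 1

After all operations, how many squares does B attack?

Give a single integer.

Answer: 10

Derivation:
Op 1: place BQ@(1,1)
Op 2: remove (1,1)
Op 3: place BR@(4,2)
Op 4: place WK@(0,3)
Op 5: place WK@(5,1)
Per-piece attacks for B:
  BR@(4,2): attacks (4,3) (4,4) (4,5) (4,1) (4,0) (5,2) (3,2) (2,2) (1,2) (0,2)
Union (10 distinct): (0,2) (1,2) (2,2) (3,2) (4,0) (4,1) (4,3) (4,4) (4,5) (5,2)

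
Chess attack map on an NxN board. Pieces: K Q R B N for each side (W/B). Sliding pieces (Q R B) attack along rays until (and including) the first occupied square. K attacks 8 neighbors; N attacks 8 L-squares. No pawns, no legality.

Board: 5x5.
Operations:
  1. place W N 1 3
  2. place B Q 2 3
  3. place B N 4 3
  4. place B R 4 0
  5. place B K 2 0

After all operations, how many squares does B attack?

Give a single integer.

Answer: 18

Derivation:
Op 1: place WN@(1,3)
Op 2: place BQ@(2,3)
Op 3: place BN@(4,3)
Op 4: place BR@(4,0)
Op 5: place BK@(2,0)
Per-piece attacks for B:
  BK@(2,0): attacks (2,1) (3,0) (1,0) (3,1) (1,1)
  BQ@(2,3): attacks (2,4) (2,2) (2,1) (2,0) (3,3) (4,3) (1,3) (3,4) (3,2) (4,1) (1,4) (1,2) (0,1) [ray(0,-1) blocked at (2,0); ray(1,0) blocked at (4,3); ray(-1,0) blocked at (1,3)]
  BR@(4,0): attacks (4,1) (4,2) (4,3) (3,0) (2,0) [ray(0,1) blocked at (4,3); ray(-1,0) blocked at (2,0)]
  BN@(4,3): attacks (2,4) (3,1) (2,2)
Union (18 distinct): (0,1) (1,0) (1,1) (1,2) (1,3) (1,4) (2,0) (2,1) (2,2) (2,4) (3,0) (3,1) (3,2) (3,3) (3,4) (4,1) (4,2) (4,3)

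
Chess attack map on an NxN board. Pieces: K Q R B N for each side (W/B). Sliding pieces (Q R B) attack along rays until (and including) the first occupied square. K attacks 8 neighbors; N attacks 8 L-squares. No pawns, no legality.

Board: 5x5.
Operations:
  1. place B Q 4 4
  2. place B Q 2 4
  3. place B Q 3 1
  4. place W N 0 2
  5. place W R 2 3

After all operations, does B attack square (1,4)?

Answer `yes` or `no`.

Answer: yes

Derivation:
Op 1: place BQ@(4,4)
Op 2: place BQ@(2,4)
Op 3: place BQ@(3,1)
Op 4: place WN@(0,2)
Op 5: place WR@(2,3)
Per-piece attacks for B:
  BQ@(2,4): attacks (2,3) (3,4) (4,4) (1,4) (0,4) (3,3) (4,2) (1,3) (0,2) [ray(0,-1) blocked at (2,3); ray(1,0) blocked at (4,4); ray(-1,-1) blocked at (0,2)]
  BQ@(3,1): attacks (3,2) (3,3) (3,4) (3,0) (4,1) (2,1) (1,1) (0,1) (4,2) (4,0) (2,2) (1,3) (0,4) (2,0)
  BQ@(4,4): attacks (4,3) (4,2) (4,1) (4,0) (3,4) (2,4) (3,3) (2,2) (1,1) (0,0) [ray(-1,0) blocked at (2,4)]
B attacks (1,4): yes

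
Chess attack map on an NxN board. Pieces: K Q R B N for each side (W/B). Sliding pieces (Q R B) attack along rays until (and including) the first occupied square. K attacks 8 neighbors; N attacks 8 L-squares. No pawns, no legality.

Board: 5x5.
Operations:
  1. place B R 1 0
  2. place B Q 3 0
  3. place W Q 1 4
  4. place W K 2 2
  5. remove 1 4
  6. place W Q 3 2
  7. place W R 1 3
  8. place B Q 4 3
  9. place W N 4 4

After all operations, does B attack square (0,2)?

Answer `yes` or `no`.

Answer: no

Derivation:
Op 1: place BR@(1,0)
Op 2: place BQ@(3,0)
Op 3: place WQ@(1,4)
Op 4: place WK@(2,2)
Op 5: remove (1,4)
Op 6: place WQ@(3,2)
Op 7: place WR@(1,3)
Op 8: place BQ@(4,3)
Op 9: place WN@(4,4)
Per-piece attacks for B:
  BR@(1,0): attacks (1,1) (1,2) (1,3) (2,0) (3,0) (0,0) [ray(0,1) blocked at (1,3); ray(1,0) blocked at (3,0)]
  BQ@(3,0): attacks (3,1) (3,2) (4,0) (2,0) (1,0) (4,1) (2,1) (1,2) (0,3) [ray(0,1) blocked at (3,2); ray(-1,0) blocked at (1,0)]
  BQ@(4,3): attacks (4,4) (4,2) (4,1) (4,0) (3,3) (2,3) (1,3) (3,4) (3,2) [ray(0,1) blocked at (4,4); ray(-1,0) blocked at (1,3); ray(-1,-1) blocked at (3,2)]
B attacks (0,2): no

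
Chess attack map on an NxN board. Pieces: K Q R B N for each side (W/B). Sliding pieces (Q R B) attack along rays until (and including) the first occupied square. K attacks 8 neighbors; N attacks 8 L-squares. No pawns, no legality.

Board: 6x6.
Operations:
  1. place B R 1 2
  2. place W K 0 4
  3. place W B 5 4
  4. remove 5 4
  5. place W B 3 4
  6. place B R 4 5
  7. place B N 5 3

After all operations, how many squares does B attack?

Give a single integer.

Op 1: place BR@(1,2)
Op 2: place WK@(0,4)
Op 3: place WB@(5,4)
Op 4: remove (5,4)
Op 5: place WB@(3,4)
Op 6: place BR@(4,5)
Op 7: place BN@(5,3)
Per-piece attacks for B:
  BR@(1,2): attacks (1,3) (1,4) (1,5) (1,1) (1,0) (2,2) (3,2) (4,2) (5,2) (0,2)
  BR@(4,5): attacks (4,4) (4,3) (4,2) (4,1) (4,0) (5,5) (3,5) (2,5) (1,5) (0,5)
  BN@(5,3): attacks (4,5) (3,4) (4,1) (3,2)
Union (20 distinct): (0,2) (0,5) (1,0) (1,1) (1,3) (1,4) (1,5) (2,2) (2,5) (3,2) (3,4) (3,5) (4,0) (4,1) (4,2) (4,3) (4,4) (4,5) (5,2) (5,5)

Answer: 20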